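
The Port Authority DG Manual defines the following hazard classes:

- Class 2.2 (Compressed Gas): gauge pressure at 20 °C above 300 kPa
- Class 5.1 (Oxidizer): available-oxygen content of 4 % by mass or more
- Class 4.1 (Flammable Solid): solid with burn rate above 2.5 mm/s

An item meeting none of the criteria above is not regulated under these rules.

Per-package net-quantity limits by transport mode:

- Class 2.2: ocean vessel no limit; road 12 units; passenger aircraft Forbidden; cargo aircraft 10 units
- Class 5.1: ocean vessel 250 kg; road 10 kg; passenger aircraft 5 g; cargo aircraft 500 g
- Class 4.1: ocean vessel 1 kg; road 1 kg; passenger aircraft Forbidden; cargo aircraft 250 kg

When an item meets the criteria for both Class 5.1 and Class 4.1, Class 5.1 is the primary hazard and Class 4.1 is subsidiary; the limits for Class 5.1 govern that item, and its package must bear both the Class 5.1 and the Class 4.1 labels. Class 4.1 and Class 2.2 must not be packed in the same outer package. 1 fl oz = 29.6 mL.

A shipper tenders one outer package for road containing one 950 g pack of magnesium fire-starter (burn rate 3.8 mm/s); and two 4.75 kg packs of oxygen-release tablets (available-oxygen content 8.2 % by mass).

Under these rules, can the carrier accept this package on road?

Yes

Magnesium fire-starter: burn rate 3.8 mm/s > 2.5 mm/s → Class 4.1 (Flammable Solid).
Oxygen-release tablets: available-oxygen content 8.2 % by mass ≥ 4 % by mass → Class 5.1 (Oxidizer).
Class 4.1 quantity: 950 g.
950 g is within the road limit of 1 kg for Class 4.1.
Class 5.1 quantity: two 4.75 kg packs = 9.5 kg.
9.5 kg is within the road limit of 10 kg for Class 5.1.
The segregation rule (Class 4.1 with Class 2.2) does not apply to Class 4.1 with Class 5.1.
Every hazard class is within its road limit and no segregation rule is violated.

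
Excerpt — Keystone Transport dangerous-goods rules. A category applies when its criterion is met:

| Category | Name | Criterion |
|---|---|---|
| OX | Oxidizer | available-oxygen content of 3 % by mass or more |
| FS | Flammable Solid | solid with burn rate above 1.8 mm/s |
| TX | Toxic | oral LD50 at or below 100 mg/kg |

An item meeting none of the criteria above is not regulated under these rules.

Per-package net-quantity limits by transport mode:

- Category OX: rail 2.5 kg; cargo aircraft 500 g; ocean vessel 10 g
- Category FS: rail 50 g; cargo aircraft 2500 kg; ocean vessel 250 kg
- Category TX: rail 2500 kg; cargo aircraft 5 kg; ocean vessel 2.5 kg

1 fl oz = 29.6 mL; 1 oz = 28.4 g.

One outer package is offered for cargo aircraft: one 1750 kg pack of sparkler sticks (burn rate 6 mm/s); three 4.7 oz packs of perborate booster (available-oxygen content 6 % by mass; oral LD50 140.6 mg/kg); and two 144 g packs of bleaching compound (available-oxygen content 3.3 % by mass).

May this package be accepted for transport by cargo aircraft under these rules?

With burn rate 6 mm/s (> 1.8 mm/s), the sparkler sticks fall in Category FS.
With available-oxygen content 6 % by mass (≥ 3 % by mass), the perborate booster falls in Category OX.
Bleaching compound: available-oxygen content 3.3 % by mass ≥ 3 % by mass → Category OX (Oxidizer).
Total Category OX: (three 4.7 oz packs = 400.44 g) + (two 144 g packs = 288 g) = 688.44 g.
That exceeds the Category OX cargo aircraft limit of 500 g.
Category FS quantity: 1750 kg.
1750 kg ≤ 2500 kg (cargo aircraft limit, Category FS) — within limit.

No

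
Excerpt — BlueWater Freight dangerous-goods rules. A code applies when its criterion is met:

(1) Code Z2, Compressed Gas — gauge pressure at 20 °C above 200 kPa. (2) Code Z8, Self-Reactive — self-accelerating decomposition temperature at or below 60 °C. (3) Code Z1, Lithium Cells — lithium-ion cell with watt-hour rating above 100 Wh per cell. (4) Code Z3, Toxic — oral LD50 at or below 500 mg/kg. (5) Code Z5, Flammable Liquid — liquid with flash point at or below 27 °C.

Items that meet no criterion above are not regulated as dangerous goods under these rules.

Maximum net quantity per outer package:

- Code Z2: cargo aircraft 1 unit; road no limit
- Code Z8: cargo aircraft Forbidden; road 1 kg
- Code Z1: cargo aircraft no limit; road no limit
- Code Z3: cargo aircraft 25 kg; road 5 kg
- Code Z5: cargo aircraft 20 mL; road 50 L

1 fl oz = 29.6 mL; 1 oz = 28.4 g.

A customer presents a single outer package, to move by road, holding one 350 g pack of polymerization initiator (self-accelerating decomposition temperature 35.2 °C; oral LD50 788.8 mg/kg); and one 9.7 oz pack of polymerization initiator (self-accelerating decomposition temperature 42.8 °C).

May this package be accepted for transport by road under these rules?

With self-accelerating decomposition temperature 35.2 °C (≤ 60 °C), the polymerization initiator falls in Code Z8.
The polymerization initiator has self-accelerating decomposition temperature 42.8 °C, which is ≤ 60 °C, so it is Code Z8 (Self-Reactive).
Code Z8 net quantity: 350 g + (one 9.7 oz pack = 275.48 g) = 625.48 g.
That is within the Code Z8 road limit of 1 kg.

Yes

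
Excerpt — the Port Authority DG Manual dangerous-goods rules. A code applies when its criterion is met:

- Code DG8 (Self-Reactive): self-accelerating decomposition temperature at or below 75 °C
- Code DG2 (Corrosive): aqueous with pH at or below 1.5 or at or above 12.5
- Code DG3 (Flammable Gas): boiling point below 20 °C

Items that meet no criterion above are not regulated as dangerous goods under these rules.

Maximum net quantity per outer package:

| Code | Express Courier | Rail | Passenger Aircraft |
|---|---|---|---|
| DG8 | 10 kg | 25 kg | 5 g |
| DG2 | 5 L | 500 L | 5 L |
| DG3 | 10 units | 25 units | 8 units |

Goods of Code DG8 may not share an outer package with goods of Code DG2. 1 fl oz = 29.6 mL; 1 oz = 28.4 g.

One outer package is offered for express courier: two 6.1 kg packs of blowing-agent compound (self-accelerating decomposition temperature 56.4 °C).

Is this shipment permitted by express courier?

The blowing-agent compound has self-accelerating decomposition temperature 56.4 °C, which is ≤ 75 °C, so it is Code DG8 (Self-Reactive).
Code DG8 quantity: two 6.1 kg packs = 12.2 kg.
12.2 kg > 10 kg (express courier limit, Code DG8) — over the limit.

No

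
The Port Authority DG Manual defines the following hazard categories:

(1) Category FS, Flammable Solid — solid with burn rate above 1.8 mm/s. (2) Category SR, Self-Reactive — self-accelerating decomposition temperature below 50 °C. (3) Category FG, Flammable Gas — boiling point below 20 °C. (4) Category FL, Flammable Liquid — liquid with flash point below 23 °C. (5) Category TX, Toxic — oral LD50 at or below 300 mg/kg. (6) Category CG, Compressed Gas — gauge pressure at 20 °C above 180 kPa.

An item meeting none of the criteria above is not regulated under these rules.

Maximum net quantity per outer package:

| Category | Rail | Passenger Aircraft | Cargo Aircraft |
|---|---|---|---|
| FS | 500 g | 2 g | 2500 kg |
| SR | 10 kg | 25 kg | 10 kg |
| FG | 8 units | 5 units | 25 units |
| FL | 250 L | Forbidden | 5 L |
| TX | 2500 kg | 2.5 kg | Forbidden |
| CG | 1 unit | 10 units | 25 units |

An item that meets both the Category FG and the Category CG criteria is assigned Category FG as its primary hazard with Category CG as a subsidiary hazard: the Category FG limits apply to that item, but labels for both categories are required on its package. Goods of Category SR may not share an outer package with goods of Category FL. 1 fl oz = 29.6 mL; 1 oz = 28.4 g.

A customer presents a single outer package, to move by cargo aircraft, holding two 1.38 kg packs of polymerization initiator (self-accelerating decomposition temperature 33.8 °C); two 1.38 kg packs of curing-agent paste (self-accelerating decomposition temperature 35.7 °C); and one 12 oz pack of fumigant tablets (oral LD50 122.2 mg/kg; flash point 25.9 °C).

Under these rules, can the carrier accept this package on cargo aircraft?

Polymerization initiator: self-accelerating decomposition temperature 33.8 °C < 50 °C → Category SR (Self-Reactive).
The curing-agent paste has self-accelerating decomposition temperature 35.7 °C, which is < 50 °C, so it is Category SR (Self-Reactive).
Fumigant tablets: oral LD50 122.2 mg/kg ≤ 300 mg/kg → Category TX (Toxic).
Category SR net quantity: (two 1.38 kg packs = 2.76 kg) + (two 1.38 kg packs = 2.76 kg) = 5.52 kg.
5.52 kg is within the cargo aircraft limit of 10 kg for Category SR.
Category TX quantity: one 12 oz pack = 340.8 g.
By cargo aircraft, Category TX is Forbidden regardless of quantity.
The segregation rule (Category SR with Category FL) does not apply to Category SR with Category TX.

No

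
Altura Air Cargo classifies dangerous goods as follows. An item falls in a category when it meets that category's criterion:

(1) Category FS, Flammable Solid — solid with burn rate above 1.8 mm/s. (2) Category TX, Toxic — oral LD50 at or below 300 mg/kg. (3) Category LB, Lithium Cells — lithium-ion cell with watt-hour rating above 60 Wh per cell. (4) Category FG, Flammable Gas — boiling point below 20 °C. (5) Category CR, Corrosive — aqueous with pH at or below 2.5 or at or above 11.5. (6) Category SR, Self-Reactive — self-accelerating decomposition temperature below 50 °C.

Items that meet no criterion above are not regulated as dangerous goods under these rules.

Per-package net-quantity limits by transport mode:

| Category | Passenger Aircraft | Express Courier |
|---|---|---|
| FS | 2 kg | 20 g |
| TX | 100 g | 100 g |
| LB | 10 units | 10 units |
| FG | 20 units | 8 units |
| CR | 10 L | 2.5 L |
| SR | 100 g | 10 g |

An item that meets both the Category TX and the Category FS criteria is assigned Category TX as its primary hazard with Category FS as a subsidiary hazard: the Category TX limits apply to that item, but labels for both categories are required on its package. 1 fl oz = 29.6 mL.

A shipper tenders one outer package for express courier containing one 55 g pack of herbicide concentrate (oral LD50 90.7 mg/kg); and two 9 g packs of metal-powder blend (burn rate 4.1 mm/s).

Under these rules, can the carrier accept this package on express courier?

Herbicide concentrate: oral LD50 90.7 mg/kg ≤ 300 mg/kg → Category TX (Toxic).
The metal-powder blend has burn rate 4.1 mm/s, which is > 1.8 mm/s, so it is Category FS (Flammable Solid).
Category TX quantity: 55 g.
55 g ≤ 100 g (express courier limit, Category TX) — within limit.
Category FS quantity: two 9 g packs = 18 g.
That is within the Category FS express courier limit of 20 g.
Every hazard category is within its express courier limit and no segregation rule is violated.

Yes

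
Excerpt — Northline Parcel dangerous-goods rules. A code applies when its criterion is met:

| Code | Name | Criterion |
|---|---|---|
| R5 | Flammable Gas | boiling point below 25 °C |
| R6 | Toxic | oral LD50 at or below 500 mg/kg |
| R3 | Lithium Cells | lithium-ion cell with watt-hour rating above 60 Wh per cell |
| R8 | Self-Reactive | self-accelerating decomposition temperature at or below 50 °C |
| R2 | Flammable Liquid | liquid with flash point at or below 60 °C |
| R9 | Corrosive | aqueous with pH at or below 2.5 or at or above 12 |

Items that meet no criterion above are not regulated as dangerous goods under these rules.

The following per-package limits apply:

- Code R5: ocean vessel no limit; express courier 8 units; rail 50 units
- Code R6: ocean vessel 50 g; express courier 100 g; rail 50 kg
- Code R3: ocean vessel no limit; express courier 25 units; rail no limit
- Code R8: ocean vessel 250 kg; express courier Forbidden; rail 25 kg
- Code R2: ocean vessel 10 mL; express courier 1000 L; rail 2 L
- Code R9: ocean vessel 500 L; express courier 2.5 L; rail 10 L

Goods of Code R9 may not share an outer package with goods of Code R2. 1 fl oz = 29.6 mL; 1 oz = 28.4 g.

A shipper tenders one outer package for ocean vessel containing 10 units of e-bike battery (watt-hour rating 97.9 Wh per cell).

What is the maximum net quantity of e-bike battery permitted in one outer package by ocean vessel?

no limit

The e-bike battery has watt-hour rating 97.9 Wh per cell, which is > 60 Wh per cell, so it is Code R3 (Lithium Cells).
The ocean vessel limit for Code R3 is no limit.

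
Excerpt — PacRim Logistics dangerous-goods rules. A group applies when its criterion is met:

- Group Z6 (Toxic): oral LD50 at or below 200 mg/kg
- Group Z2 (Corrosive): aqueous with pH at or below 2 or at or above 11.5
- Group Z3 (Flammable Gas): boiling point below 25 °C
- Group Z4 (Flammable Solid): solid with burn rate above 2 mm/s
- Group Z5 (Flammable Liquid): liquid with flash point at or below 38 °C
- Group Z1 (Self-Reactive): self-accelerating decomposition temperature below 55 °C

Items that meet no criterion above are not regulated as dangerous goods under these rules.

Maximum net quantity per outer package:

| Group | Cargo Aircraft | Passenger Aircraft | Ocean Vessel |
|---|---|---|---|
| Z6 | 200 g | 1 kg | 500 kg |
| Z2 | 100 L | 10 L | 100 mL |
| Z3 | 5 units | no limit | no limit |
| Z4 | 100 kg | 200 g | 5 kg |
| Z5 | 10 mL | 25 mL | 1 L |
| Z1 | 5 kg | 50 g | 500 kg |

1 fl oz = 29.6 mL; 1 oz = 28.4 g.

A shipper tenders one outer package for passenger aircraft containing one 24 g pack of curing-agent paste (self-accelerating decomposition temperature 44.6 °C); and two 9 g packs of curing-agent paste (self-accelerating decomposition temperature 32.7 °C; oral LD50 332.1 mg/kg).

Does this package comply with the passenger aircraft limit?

Yes

Curing-agent paste: self-accelerating decomposition temperature 44.6 °C < 55 °C → Group Z1 (Self-Reactive).
The curing-agent paste has self-accelerating decomposition temperature 32.7 °C, which is < 55 °C, so it is Group Z1 (Self-Reactive).
Total Group Z1: 24 g + (two 9 g packs = 18 g) = 42 g.
That is within the Group Z1 passenger aircraft limit of 50 g.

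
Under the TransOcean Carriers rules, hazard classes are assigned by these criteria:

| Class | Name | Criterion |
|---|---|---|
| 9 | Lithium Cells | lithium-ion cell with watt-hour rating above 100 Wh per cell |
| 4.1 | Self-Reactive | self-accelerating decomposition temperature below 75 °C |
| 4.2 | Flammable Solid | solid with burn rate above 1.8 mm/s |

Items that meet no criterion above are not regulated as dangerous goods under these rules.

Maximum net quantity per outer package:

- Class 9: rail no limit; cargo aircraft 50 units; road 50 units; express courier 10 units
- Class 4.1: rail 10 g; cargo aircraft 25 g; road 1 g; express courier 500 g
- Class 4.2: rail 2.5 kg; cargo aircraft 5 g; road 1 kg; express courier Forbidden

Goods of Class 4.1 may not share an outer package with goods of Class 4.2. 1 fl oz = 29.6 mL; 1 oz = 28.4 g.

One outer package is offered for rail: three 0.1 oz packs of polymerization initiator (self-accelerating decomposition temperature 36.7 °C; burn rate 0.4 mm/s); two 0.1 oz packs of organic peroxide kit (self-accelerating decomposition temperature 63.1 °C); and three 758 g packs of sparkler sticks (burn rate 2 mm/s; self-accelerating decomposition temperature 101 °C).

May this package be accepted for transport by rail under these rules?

Polymerization initiator: self-accelerating decomposition temperature 36.7 °C < 75 °C → Class 4.1 (Self-Reactive).
With self-accelerating decomposition temperature 63.1 °C (< 75 °C), the organic peroxide kit falls in Class 4.1.
With burn rate 2 mm/s (> 1.8 mm/s), the sparkler sticks fall in Class 4.2.
Class 4.1 net quantity: (three 0.1 oz packs = 8.52 g) + (two 0.1 oz packs = 5.68 g) = 14.2 g.
14.2 g exceeds the rail limit of 10 g for Class 4.1.
Class 4.2 quantity: three 758 g packs = 2.274 kg.
That is within the Class 4.2 rail limit of 2.5 kg.
Class 4.1 and Class 4.2 may not share an outer package.

No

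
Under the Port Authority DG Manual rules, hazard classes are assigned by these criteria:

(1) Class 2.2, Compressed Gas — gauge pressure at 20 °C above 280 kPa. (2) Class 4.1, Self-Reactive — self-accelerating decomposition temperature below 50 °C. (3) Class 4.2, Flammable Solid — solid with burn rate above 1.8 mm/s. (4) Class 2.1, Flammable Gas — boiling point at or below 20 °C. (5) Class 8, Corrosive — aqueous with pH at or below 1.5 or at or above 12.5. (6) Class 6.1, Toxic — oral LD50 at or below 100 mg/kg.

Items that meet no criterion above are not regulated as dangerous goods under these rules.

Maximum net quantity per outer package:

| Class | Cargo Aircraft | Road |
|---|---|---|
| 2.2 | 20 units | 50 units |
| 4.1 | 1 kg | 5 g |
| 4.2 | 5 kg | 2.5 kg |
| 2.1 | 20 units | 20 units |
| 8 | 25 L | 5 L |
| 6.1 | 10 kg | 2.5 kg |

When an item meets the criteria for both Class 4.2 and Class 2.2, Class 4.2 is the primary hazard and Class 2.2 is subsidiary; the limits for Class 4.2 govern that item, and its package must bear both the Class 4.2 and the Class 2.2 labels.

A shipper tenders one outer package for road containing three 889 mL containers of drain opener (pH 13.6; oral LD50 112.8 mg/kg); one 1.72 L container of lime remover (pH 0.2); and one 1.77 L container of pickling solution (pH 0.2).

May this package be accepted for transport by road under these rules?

With pH 13.6 (≥ 12.5), the drain opener falls in Class 8.
With pH 0.2 (≤ 1.5), the lime remover falls in Class 8.
Pickling solution: pH 0.2 ≤ 1.5 → Class 8 (Corrosive).
Class 8 net quantity: (three 889 mL containers = 2.667 L) + 1.72 L + 1.77 L = 6.157 L.
6.157 L exceeds the road limit of 5 L for Class 8.

No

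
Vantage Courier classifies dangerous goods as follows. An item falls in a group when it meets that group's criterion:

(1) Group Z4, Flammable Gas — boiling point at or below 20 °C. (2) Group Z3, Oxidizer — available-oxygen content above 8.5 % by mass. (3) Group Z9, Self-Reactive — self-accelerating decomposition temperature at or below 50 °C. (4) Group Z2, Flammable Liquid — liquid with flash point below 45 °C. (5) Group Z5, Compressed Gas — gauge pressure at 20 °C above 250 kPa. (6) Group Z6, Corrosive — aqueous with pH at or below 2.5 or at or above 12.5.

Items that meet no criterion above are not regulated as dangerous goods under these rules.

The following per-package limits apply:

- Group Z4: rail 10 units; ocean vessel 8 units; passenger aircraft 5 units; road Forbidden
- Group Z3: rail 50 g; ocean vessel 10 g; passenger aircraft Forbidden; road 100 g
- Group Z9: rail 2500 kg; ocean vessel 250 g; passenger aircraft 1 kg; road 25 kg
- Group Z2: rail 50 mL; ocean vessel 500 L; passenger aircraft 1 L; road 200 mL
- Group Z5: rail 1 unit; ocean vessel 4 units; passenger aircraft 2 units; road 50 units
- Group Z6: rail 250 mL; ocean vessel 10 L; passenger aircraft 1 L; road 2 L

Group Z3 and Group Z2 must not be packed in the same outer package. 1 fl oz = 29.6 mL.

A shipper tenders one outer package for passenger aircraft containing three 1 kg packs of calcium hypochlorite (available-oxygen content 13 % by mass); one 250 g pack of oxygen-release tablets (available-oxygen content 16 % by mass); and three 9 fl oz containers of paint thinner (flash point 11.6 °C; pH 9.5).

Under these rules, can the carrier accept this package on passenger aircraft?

With available-oxygen content 13 % by mass (> 8.5 % by mass), the calcium hypochlorite falls in Group Z3.
The oxygen-release tablets have available-oxygen content 16 % by mass, which is > 8.5 % by mass, so they are Group Z3 (Oxidizer).
The paint thinner has flash point 11.6 °C, which is < 45 °C, so it is Group Z2 (Flammable Liquid).
Total Group Z3: (three 1 kg packs = 3 kg) + 250 g = 3.25 kg.
Group Z3 is Forbidden by passenger aircraft.
Group Z2 quantity: three 9 fl oz containers = 799.2 mL.
799.2 mL ≤ 1 L (passenger aircraft limit, Group Z2) — within limit.
Group Z3 and Group Z2 may not share an outer package.

No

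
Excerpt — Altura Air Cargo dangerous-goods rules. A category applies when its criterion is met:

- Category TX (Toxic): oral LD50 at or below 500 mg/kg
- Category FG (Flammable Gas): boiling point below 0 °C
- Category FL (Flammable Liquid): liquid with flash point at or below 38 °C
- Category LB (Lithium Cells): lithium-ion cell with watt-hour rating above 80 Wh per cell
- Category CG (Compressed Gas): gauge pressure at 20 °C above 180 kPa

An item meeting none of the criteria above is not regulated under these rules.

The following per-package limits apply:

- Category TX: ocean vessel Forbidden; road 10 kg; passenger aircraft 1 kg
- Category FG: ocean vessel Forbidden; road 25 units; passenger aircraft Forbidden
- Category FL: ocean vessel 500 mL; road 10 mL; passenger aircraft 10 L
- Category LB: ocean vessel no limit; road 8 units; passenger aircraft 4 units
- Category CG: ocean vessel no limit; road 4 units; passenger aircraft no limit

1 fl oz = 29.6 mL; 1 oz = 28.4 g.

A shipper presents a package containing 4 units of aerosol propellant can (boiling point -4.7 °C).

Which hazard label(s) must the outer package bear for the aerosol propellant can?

Boiling point -4.7 °C meets the Category FG criterion (Flammable Gas), so the aerosol propellant can is Category FG.
Only the Category FG label is required.

Category FG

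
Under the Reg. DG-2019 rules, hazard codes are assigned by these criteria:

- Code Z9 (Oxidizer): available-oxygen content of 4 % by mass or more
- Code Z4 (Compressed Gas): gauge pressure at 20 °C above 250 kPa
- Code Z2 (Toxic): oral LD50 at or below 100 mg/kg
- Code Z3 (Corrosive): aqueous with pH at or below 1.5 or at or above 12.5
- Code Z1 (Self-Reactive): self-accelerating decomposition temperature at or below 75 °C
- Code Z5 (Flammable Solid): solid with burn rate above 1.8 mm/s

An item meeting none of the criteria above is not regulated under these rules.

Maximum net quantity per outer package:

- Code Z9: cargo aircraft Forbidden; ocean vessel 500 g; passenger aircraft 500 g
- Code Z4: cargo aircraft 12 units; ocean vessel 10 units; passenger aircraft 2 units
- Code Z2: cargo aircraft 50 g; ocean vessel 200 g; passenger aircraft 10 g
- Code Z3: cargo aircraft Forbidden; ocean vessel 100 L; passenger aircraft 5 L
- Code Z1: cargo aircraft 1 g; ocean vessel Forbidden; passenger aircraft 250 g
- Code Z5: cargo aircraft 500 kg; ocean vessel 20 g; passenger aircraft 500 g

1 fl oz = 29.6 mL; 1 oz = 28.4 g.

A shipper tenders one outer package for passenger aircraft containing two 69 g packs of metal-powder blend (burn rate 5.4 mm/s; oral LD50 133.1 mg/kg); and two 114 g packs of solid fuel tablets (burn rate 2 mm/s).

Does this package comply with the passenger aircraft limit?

Metal-powder blend: burn rate 5.4 mm/s > 1.8 mm/s → Code Z5 (Flammable Solid).
Solid fuel tablets: burn rate 2 mm/s > 1.8 mm/s → Code Z5 (Flammable Solid).
Code Z5 net quantity: (two 69 g packs = 138 g) + (two 114 g packs = 228 g) = 366 g.
366 g ≤ 500 g (passenger aircraft limit, Code Z5) — within limit.

Yes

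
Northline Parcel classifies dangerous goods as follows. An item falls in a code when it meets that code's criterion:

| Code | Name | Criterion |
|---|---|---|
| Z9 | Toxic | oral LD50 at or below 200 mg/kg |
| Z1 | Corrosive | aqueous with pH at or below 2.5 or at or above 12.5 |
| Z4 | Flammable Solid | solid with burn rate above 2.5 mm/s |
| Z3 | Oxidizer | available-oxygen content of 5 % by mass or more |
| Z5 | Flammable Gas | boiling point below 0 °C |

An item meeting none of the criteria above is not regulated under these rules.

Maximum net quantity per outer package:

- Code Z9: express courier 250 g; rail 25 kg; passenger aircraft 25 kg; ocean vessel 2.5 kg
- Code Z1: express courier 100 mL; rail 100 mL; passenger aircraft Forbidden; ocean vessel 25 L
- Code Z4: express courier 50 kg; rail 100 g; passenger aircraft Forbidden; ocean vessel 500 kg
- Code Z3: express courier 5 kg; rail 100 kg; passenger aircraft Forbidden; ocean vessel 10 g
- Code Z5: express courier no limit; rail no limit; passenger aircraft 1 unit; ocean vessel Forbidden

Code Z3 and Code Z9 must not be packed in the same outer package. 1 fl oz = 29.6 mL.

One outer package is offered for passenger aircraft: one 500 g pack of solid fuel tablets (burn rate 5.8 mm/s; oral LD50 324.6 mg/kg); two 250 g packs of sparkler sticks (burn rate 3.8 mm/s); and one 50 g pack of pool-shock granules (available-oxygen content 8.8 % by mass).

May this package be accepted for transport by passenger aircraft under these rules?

The solid fuel tablets have burn rate 5.8 mm/s, which is > 2.5 mm/s, so they are Code Z4 (Flammable Solid).
Sparkler sticks: burn rate 3.8 mm/s > 2.5 mm/s → Code Z4 (Flammable Solid).
Pool-shock granules: available-oxygen content 8.8 % by mass ≥ 5 % by mass → Code Z3 (Oxidizer).
Code Z3 quantity: 50 g.
Code Z3 is Forbidden by passenger aircraft.
Code Z4 net quantity: 500 g + (two 250 g packs = 500 g) = 1 kg.
By passenger aircraft, Code Z4 is Forbidden regardless of quantity.
The segregation rule (Code Z3 with Code Z9) does not apply to Code Z3 with Code Z4.

No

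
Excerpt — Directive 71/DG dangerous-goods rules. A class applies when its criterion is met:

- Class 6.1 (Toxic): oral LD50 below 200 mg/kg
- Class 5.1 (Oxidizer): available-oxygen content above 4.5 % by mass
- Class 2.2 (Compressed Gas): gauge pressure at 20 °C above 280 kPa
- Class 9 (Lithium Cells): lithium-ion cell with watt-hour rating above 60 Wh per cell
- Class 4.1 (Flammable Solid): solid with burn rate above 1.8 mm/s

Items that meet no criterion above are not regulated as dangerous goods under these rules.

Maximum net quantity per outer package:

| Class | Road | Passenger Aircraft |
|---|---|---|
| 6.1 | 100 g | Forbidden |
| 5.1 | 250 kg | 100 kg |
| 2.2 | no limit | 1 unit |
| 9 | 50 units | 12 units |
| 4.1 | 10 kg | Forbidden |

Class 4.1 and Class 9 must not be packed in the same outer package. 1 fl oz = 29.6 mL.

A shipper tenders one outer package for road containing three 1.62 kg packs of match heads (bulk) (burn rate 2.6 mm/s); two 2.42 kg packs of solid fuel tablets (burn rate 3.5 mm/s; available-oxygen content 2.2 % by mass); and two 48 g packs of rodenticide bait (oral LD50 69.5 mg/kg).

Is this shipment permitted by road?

Match heads (bulk): burn rate 2.6 mm/s > 1.8 mm/s → Class 4.1 (Flammable Solid).
With burn rate 3.5 mm/s (> 1.8 mm/s), the solid fuel tablets fall in Class 4.1.
Rodenticide bait: oral LD50 69.5 mg/kg < 200 mg/kg → Class 6.1 (Toxic).
Class 4.1 net quantity: (three 1.62 kg packs = 4.86 kg) + (two 2.42 kg packs = 4.84 kg) = 9.7 kg.
9.7 kg is within the road limit of 10 kg for Class 4.1.
Class 6.1 quantity: two 48 g packs = 96 g.
96 g ≤ 100 g (road limit, Class 6.1) — within limit.
The segregation rule (Class 4.1 with Class 9) does not apply to Class 4.1 with Class 6.1.
Every hazard class is within its road limit and no segregation rule is violated.

Yes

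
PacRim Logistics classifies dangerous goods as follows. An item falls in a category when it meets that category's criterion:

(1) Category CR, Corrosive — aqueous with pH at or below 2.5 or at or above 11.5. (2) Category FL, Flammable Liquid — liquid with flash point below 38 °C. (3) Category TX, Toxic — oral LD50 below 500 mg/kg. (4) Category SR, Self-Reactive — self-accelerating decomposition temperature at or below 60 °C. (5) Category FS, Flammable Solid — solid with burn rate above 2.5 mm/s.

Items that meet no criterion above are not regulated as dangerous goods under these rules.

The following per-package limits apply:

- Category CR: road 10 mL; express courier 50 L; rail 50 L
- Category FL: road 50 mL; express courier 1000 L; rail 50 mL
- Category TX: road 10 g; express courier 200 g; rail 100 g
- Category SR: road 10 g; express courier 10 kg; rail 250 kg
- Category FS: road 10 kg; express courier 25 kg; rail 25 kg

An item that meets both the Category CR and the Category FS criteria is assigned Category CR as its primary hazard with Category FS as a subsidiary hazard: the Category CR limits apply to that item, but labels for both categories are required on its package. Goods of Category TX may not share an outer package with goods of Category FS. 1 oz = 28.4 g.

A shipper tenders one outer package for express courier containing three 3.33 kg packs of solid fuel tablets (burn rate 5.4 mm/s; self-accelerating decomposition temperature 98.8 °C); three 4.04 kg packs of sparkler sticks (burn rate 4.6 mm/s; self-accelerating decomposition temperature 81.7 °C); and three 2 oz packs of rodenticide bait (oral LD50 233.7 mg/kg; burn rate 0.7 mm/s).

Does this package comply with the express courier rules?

Solid fuel tablets: burn rate 5.4 mm/s > 2.5 mm/s → Category FS (Flammable Solid).
Sparkler sticks: burn rate 4.6 mm/s > 2.5 mm/s → Category FS (Flammable Solid).
With oral LD50 233.7 mg/kg (< 500 mg/kg), the rodenticide bait falls in Category TX.
Category TX quantity: three 2 oz packs = 170.4 g.
170.4 g is within the express courier limit of 200 g for Category TX.
Total Category FS: (three 3.33 kg packs = 9.99 kg) + (three 4.04 kg packs = 12.12 kg) = 22.11 kg.
22.11 kg is within the express courier limit of 25 kg for Category FS.
Category TX and Category FS may not share an outer package.

No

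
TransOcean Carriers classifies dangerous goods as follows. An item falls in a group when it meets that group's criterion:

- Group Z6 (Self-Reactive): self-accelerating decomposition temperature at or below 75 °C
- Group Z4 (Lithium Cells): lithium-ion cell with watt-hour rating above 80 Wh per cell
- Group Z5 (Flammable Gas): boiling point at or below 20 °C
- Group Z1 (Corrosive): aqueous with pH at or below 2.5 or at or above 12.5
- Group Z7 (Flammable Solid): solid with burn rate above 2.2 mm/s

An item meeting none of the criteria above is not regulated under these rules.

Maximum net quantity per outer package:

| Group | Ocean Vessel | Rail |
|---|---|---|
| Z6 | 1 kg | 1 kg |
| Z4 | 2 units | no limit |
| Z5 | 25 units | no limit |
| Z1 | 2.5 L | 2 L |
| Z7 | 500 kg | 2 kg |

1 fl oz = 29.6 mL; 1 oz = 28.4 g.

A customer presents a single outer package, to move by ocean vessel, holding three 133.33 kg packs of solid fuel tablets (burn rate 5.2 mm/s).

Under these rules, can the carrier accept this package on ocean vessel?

Solid fuel tablets: burn rate 5.2 mm/s > 2.2 mm/s → Group Z7 (Flammable Solid).
Group Z7 quantity: three 133.33 kg packs = 399.99 kg.
That is within the Group Z7 ocean vessel limit of 500 kg.

Yes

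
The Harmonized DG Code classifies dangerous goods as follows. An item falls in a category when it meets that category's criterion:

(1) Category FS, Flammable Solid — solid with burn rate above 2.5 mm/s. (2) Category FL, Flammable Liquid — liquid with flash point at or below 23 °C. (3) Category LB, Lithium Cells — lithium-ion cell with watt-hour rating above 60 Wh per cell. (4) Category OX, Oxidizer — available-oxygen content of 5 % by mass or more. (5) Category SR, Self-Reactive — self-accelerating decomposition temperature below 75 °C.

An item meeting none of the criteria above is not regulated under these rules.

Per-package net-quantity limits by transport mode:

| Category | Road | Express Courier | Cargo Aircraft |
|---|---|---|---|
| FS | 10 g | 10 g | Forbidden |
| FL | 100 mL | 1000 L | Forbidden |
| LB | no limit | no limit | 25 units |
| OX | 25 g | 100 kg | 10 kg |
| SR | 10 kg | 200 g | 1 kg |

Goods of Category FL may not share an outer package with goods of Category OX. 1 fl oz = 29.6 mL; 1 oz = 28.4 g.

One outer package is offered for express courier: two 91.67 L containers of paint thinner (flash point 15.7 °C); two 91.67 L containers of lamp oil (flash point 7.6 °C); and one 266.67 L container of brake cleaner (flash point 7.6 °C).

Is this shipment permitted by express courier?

Yes

Paint thinner: flash point 15.7 °C ≤ 23 °C → Category FL (Flammable Liquid).
With flash point 7.6 °C (≤ 23 °C), the lamp oil falls in Category FL.
The brake cleaner has flash point 7.6 °C, which is ≤ 23 °C, so it is Category FL (Flammable Liquid).
Total Category FL: (two 91.67 L containers = 183.34 L) + (two 91.67 L containers = 183.34 L) + 266.67 L = 633.35 L.
633.35 L ≤ 1000 L (express courier limit, Category FL) — within limit.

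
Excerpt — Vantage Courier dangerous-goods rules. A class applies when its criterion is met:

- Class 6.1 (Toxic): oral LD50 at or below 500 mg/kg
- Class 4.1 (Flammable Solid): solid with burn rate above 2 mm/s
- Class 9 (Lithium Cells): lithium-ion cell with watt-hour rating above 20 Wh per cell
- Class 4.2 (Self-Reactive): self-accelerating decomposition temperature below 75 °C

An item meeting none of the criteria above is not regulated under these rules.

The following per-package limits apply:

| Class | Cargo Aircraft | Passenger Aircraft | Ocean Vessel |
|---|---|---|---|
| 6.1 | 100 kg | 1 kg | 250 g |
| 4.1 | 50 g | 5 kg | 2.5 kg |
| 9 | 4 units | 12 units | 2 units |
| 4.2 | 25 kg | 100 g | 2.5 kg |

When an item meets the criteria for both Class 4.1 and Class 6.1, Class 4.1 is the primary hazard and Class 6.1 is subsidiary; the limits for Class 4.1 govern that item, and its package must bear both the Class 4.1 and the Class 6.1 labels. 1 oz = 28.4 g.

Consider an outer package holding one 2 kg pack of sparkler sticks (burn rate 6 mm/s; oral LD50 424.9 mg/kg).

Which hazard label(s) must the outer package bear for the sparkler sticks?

Class 4.1 and 6.1

With burn rate 6 mm/s (> 2 mm/s), the sparkler sticks fall in Class 4.1.
The sparkler sticks have oral LD50 424.9 mg/kg, which is ≤ 500 mg/kg, so they are Class 6.1 (Toxic).
By the precedence rule Class 4.1 is primary and Class 6.1 is subsidiary, and that rule requires both labels on the package.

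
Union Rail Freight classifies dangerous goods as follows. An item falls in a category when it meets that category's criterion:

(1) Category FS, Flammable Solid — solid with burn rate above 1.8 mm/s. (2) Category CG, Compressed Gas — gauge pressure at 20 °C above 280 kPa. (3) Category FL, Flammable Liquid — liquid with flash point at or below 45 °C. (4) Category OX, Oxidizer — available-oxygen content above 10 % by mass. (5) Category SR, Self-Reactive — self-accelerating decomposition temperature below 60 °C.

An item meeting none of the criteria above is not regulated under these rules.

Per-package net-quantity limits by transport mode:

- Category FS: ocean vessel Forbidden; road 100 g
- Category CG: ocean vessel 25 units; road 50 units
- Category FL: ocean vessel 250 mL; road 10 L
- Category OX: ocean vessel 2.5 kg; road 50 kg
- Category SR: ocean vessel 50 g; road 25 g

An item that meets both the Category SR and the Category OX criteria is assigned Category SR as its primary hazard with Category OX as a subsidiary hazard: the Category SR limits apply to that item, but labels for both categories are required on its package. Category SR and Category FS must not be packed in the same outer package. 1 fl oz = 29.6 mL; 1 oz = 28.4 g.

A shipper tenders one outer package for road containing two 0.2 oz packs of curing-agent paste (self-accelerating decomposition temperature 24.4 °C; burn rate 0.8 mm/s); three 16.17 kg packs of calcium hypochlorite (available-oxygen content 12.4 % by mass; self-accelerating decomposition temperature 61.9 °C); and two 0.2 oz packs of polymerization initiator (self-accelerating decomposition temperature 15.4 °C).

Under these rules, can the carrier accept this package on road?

Yes

The curing-agent paste has self-accelerating decomposition temperature 24.4 °C, which is < 60 °C, so it is Category SR (Self-Reactive).
Available-oxygen content 12.4 % by mass meets the Category OX criterion (Oxidizer), so the calcium hypochlorite is Category OX.
Self-accelerating decomposition temperature 15.4 °C meets the Category SR criterion (Self-Reactive), so the polymerization initiator is Category SR.
Total Category SR: (two 0.2 oz packs = 11.36 g) + (two 0.2 oz packs = 11.36 g) = 22.72 g.
22.72 g is within the road limit of 25 g for Category SR.
Category OX quantity: three 16.17 kg packs = 48.51 kg.
48.51 kg ≤ 50 kg (road limit, Category OX) — within limit.
The segregation rule (Category SR with Category FS) does not apply to Category SR with Category OX.
Every hazard category is within its road limit and no segregation rule is violated.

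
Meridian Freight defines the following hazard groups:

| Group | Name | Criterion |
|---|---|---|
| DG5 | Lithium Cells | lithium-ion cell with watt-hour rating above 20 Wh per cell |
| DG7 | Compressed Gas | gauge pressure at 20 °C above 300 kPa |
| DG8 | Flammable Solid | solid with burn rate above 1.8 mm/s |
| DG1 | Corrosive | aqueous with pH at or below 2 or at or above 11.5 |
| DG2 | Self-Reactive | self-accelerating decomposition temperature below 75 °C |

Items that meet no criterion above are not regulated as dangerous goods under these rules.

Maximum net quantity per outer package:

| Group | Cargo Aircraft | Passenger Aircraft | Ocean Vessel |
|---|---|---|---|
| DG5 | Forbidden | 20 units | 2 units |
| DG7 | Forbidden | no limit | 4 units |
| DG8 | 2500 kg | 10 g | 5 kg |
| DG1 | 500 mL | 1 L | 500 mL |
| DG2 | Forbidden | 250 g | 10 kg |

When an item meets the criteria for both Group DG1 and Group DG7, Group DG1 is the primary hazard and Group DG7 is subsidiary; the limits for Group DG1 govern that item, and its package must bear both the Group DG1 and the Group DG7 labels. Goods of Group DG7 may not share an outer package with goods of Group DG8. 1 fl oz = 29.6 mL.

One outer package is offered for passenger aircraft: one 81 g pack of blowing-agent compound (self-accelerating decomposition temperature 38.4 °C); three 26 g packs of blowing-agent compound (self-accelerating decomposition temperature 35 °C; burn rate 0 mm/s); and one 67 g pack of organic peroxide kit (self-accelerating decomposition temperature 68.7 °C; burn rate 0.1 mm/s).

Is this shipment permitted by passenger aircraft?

Yes

Blowing-agent compound: self-accelerating decomposition temperature 38.4 °C < 75 °C → Group DG2 (Self-Reactive).
Blowing-agent compound: self-accelerating decomposition temperature 35 °C < 75 °C → Group DG2 (Self-Reactive).
The organic peroxide kit has self-accelerating decomposition temperature 68.7 °C, which is < 75 °C, so it is Group DG2 (Self-Reactive).
Group DG2 net quantity: 81 g + (three 26 g packs = 78 g) + 67 g = 226 g.
That is within the Group DG2 passenger aircraft limit of 250 g.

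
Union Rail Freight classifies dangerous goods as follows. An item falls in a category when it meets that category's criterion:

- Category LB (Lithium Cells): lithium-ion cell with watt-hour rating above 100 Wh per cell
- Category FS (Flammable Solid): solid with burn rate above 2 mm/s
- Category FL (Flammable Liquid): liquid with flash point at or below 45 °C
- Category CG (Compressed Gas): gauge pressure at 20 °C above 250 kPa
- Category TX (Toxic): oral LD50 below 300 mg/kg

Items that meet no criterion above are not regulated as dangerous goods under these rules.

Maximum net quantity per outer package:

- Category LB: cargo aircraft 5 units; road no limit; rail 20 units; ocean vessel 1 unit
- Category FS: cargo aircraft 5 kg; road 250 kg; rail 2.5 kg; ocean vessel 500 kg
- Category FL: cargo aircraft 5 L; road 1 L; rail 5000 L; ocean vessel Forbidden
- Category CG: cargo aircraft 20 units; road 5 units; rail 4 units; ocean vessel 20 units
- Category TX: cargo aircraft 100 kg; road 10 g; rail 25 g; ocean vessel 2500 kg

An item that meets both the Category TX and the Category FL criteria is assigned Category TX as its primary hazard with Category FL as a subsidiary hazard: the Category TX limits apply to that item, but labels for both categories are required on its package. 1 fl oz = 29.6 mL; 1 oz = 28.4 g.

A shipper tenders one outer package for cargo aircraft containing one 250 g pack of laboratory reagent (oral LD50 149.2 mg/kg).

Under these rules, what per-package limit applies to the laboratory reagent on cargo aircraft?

Laboratory reagent: oral LD50 149.2 mg/kg < 300 mg/kg → Category TX (Toxic).
The cargo aircraft limit for Category TX is 100 kg.

100 kg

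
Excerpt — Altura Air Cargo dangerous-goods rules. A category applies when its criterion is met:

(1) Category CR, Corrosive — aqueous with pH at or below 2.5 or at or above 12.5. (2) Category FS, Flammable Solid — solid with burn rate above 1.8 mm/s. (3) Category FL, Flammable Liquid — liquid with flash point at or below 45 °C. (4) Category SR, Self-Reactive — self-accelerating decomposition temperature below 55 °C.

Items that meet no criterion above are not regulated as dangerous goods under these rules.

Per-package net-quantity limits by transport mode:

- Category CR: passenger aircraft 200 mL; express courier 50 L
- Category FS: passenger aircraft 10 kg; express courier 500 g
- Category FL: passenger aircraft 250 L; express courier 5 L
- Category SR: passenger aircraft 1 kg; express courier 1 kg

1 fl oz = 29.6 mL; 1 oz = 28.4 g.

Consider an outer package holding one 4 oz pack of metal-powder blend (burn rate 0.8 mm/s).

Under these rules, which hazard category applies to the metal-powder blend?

Not regulated

burn rate 0.8 mm/s is not above 1.8 mm/s, so Category FS does not apply.
No criterion is met, so the item is not regulated.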